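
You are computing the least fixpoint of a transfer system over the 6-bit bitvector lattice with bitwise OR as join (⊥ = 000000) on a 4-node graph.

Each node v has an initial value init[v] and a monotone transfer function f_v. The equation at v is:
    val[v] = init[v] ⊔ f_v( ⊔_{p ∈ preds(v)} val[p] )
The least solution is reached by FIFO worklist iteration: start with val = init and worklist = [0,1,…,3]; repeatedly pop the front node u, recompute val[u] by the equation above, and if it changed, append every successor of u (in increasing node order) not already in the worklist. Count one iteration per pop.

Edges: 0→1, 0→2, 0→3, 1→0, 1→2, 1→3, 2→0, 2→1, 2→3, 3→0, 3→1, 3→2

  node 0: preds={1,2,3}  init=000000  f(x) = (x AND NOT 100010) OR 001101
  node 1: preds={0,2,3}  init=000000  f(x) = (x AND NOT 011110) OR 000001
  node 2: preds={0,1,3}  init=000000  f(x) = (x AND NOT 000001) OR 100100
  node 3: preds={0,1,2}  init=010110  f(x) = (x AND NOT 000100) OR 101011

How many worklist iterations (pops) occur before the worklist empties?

9

Iteration log — 9 steps:
  step 1. node 0  ⊔preds=010110  new=011101  old=000000  +wl: 
  step 2. node 1  ⊔preds=011111  new=000001  old=000000  +wl: 0
  step 3. node 2  ⊔preds=011111  new=111110  old=000000  +wl: 1
  step 4. node 3  ⊔preds=111111  new=111111  old=010110  +wl: 2
  step 5. node 0  ⊔preds=111111  new=011101  stable
  step 6. node 1  ⊔preds=111111  new=100001  old=000001  +wl: 0,3
  step 7. node 2  ⊔preds=111111  new=111110  stable
  step 8. node 0  ⊔preds=111111  new=011101  stable
  step 9. node 3  ⊔preds=111111  new=111111  stable

Least fixpoint reached:
  node 0: 011101
  node 1: 100001
  node 2: 111110
  node 3: 111111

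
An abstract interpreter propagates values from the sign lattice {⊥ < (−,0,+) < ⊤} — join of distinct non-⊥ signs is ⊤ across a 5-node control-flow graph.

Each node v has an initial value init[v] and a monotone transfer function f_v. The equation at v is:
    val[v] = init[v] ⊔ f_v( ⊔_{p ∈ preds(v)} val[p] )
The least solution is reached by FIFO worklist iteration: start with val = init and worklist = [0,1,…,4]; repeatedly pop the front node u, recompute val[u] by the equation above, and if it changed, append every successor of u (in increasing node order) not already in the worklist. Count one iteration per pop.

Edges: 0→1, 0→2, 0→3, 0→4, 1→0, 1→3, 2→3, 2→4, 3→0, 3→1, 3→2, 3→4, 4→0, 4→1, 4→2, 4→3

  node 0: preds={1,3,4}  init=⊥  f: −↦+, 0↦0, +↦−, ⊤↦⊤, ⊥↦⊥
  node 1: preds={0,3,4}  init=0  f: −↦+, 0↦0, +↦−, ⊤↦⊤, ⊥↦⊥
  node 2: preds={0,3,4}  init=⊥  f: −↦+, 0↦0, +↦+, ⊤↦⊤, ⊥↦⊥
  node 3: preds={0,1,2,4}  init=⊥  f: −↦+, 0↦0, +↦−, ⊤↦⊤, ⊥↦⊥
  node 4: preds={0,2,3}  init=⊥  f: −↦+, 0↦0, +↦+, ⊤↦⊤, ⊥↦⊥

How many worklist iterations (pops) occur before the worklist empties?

9

Iteration log — 9 steps:
  step 1. node 0  ⊔preds=0  new=0  old=⊥  +wl: 
  step 2. node 1  ⊔preds=0  new=0  stable
  step 3. node 2  ⊔preds=0  new=0  old=⊥  +wl: 
  step 4. node 3  ⊔preds=0  new=0  old=⊥  +wl: 0,1,2
  step 5. node 4  ⊔preds=0  new=0  old=⊥  +wl: 3
  step 6. node 0  ⊔preds=0  new=0  stable
  step 7. node 1  ⊔preds=0  new=0  stable
  step 8. node 2  ⊔preds=0  new=0  stable
  step 9. node 3  ⊔preds=0  new=0  stable

Least fixpoint reached:
  node 0: 0
  node 1: 0
  node 2: 0
  node 3: 0
  node 4: 0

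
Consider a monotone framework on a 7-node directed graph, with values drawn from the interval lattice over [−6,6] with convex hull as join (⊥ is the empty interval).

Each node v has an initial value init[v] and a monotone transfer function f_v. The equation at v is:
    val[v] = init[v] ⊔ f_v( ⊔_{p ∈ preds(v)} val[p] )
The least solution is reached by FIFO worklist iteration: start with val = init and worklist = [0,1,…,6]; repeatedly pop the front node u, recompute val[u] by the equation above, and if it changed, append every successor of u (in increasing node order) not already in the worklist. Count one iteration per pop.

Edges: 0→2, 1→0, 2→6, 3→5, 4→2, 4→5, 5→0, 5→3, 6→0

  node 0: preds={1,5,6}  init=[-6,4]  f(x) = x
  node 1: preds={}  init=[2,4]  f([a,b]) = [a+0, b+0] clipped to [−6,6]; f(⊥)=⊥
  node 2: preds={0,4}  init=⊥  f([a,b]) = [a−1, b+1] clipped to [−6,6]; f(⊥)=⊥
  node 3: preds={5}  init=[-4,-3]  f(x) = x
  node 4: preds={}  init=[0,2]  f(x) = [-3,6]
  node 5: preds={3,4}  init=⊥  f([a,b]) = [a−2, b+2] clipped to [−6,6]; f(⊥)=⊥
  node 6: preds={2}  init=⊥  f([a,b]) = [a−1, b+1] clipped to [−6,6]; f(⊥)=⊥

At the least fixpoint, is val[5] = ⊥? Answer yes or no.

Worklist (13 pops):
  #1 pop 0: in=[2,4] → [-6,4] (no change)
  #2 pop 1: in=⊥ → [2,4] (no change)
  #3 pop 2: in=[-6,4] → [-6,5] (was ⊥); enqueue []
  #4 pop 3: in=⊥ → [-4,-3] (no change)
  #5 pop 4: in=⊥ → [-3,6] (was [0,2]); enqueue [2]
  #6 pop 5: in=[-4,6] → [-6,6] (was ⊥); enqueue [0,3]
  #7 pop 6: in=[-6,5] → [-6,6] (was ⊥); enqueue []
  #8 pop 2: in=[-6,6] → [-6,6] (was [-6,5]); enqueue [6]
  #9 pop 0: in=[-6,6] → [-6,6] (was [-6,4]); enqueue [2]
  #10 pop 3: in=[-6,6] → [-6,6] (was [-4,-3]); enqueue [5]
  #11 pop 6: in=[-6,6] → [-6,6] (no change)
  #12 pop 2: in=[-6,6] → [-6,6] (no change)
  #13 pop 5: in=[-6,6] → [-6,6] (no change)

Fixpoint:
  val[0] = [-6,6]
  val[1] = [2,4]
  val[2] = [-6,6]
  val[3] = [-6,6]
  val[4] = [-3,6]
  val[5] = [-6,6]
  val[6] = [-6,6]

no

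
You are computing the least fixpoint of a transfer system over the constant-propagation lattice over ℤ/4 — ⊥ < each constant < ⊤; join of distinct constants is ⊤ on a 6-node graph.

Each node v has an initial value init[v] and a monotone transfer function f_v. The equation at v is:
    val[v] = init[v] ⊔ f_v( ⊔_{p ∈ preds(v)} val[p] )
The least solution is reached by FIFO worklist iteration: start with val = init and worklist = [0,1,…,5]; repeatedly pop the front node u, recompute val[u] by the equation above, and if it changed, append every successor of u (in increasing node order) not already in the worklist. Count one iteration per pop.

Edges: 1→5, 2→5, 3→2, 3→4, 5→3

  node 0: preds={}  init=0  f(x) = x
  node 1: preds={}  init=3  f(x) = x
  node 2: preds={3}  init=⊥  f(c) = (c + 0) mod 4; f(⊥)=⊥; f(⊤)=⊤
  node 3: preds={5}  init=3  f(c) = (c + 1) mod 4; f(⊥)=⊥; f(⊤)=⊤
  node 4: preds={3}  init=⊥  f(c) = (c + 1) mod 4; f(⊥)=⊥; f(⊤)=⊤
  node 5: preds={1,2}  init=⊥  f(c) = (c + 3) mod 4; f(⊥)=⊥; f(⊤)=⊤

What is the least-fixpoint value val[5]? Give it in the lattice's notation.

Iteration log — 7 steps:
  step 1. node 0  ⊔preds=⊥  new=0  stable
  step 2. node 1  ⊔preds=⊥  new=3  stable
  step 3. node 2  ⊔preds=3  new=3  old=⊥  +wl: 
  step 4. node 3  ⊔preds=⊥  new=3  stable
  step 5. node 4  ⊔preds=3  new=0  old=⊥  +wl: 
  step 6. node 5  ⊔preds=3  new=2  old=⊥  +wl: 3
  step 7. node 3  ⊔preds=2  new=3  stable

Least fixpoint reached:
  node 0: 0
  node 1: 3
  node 2: 3
  node 3: 3
  node 4: 0
  node 5: 2

2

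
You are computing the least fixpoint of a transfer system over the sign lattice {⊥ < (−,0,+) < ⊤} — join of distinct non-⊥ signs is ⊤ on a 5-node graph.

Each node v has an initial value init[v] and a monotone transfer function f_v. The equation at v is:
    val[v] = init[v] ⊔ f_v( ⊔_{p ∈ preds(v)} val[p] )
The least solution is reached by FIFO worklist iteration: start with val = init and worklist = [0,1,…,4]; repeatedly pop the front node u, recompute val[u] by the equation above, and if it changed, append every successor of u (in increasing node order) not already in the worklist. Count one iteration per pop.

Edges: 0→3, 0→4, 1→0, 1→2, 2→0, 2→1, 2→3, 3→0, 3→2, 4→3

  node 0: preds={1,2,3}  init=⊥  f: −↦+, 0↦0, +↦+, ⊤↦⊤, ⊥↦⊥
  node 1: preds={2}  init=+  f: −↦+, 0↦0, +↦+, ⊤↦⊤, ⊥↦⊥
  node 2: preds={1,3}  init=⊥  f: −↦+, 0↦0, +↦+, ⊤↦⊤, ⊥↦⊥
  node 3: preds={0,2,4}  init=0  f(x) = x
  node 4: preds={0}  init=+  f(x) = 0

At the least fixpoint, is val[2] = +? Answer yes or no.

Trace (10 dequeues):
  [1] u=0 | in ⊤ | out ⊤ | prev ⊥ | push {}
  [2] u=1 | in ⊥ | out + | ==
  [3] u=2 | in ⊤ | out ⊤ | prev ⊥ | push {0,1}
  [4] u=3 | in ⊤ | out ⊤ | prev 0 | push {2}
  [5] u=4 | in ⊤ | out ⊤ | prev + | push {3}
  [6] u=0 | in ⊤ | out ⊤ | ==
  [7] u=1 | in ⊤ | out ⊤ | prev + | push {0}
  [8] u=2 | in ⊤ | out ⊤ | ==
  [9] u=3 | in ⊤ | out ⊤ | ==
  [10] u=0 | in ⊤ | out ⊤ | ==

Converged values:
  [0] ⊤
  [1] ⊤
  [2] ⊤
  [3] ⊤
  [4] ⊤

no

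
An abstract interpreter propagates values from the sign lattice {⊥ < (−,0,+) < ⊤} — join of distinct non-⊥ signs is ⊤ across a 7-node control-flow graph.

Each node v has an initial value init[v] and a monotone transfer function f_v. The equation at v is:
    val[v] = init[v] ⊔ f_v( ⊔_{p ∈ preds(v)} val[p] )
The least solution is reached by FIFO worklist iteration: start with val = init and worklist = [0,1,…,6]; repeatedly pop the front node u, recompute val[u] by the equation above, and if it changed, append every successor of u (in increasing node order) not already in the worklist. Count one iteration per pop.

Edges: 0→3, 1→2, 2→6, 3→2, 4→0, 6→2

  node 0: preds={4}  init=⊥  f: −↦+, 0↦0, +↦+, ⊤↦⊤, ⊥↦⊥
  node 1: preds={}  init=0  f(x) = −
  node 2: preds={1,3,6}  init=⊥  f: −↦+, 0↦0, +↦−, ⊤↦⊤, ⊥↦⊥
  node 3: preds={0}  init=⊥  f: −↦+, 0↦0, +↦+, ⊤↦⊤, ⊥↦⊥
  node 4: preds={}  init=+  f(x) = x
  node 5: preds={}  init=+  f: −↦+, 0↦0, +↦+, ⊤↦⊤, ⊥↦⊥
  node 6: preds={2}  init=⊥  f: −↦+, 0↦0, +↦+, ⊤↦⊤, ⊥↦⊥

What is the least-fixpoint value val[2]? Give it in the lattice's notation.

Trace (8 dequeues):
  [1] u=0 | in + | out + | prev ⊥ | push {}
  [2] u=1 | in ⊥ | out ⊤ | prev 0 | push {}
  [3] u=2 | in ⊤ | out ⊤ | prev ⊥ | push {}
  [4] u=3 | in + | out + | prev ⊥ | push {2}
  [5] u=4 | in ⊥ | out + | ==
  [6] u=5 | in ⊥ | out + | ==
  [7] u=6 | in ⊤ | out ⊤ | prev ⊥ | push {}
  [8] u=2 | in ⊤ | out ⊤ | ==

Converged values:
  [0] +
  [1] ⊤
  [2] ⊤
  [3] +
  [4] +
  [5] +
  [6] ⊤

⊤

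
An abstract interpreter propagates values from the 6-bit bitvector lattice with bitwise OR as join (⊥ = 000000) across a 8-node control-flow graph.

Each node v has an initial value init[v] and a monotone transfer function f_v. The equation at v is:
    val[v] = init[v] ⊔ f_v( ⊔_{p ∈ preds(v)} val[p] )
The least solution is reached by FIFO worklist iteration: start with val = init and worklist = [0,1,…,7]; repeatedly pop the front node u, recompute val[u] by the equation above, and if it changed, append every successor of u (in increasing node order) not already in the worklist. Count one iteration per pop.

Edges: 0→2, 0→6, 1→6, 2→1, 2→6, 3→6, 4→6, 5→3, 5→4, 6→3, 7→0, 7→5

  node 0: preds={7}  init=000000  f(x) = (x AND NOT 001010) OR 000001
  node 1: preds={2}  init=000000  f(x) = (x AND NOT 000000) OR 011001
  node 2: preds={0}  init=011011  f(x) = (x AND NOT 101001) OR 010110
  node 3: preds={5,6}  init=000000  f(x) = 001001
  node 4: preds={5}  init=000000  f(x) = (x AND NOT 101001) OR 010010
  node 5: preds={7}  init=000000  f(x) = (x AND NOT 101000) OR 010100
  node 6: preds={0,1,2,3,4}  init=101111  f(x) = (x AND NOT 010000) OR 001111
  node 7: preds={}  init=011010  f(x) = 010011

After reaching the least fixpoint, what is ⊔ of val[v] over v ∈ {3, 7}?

011011

Iteration log — 16 steps:
  step 1. node 0  ⊔preds=011010  new=010001  old=000000  +wl: 
  step 2. node 1  ⊔preds=011011  new=011011  old=000000  +wl: 
  step 3. node 2  ⊔preds=010001  new=011111  old=011011  +wl: 1
  step 4. node 3  ⊔preds=101111  new=001001  old=000000  +wl: 
  step 5. node 4  ⊔preds=000000  new=010010  old=000000  +wl: 
  step 6. node 5  ⊔preds=011010  new=010110  old=000000  +wl: 3,4
  step 7. node 6  ⊔preds=011111  new=101111  stable
  step 8. node 7  ⊔preds=000000  new=011011  old=011010  +wl: 0,5
  step 9. node 1  ⊔preds=011111  new=011111  old=011011  +wl: 6
  step 10. node 3  ⊔preds=111111  new=001001  stable
  step 11. node 4  ⊔preds=010110  new=010110  old=010010  +wl: 
  step 12. node 0  ⊔preds=011011  new=010001  stable
  step 13. node 5  ⊔preds=011011  new=010111  old=010110  +wl: 3,4
  step 14. node 6  ⊔preds=011111  new=101111  stable
  step 15. node 3  ⊔preds=111111  new=001001  stable
  step 16. node 4  ⊔preds=010111  new=010110  stable

Least fixpoint reached:
  node 0: 010001
  node 1: 011111
  node 2: 011111
  node 3: 001001
  node 4: 010110
  node 5: 010111
  node 6: 101111
  node 7: 011011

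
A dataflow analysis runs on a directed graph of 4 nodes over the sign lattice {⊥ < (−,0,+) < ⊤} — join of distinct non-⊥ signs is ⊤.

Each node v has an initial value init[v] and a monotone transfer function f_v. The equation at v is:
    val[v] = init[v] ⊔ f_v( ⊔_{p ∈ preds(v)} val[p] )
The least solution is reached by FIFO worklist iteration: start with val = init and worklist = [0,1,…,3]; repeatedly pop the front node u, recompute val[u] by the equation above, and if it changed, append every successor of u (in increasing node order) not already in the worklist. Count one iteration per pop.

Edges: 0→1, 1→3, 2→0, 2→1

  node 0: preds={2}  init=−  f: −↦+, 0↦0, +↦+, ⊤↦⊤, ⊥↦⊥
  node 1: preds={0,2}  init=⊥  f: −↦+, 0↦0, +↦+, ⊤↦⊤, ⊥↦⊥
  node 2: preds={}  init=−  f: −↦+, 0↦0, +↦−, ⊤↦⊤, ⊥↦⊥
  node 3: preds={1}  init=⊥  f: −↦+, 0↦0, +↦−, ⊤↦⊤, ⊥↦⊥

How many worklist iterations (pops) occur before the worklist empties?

Trace (4 dequeues):
  [1] u=0 | in − | out ⊤ | prev − | push {}
  [2] u=1 | in ⊤ | out ⊤ | prev ⊥ | push {}
  [3] u=2 | in ⊥ | out − | ==
  [4] u=3 | in ⊤ | out ⊤ | prev ⊥ | push {}

Converged values:
  [0] ⊤
  [1] ⊤
  [2] −
  [3] ⊤

4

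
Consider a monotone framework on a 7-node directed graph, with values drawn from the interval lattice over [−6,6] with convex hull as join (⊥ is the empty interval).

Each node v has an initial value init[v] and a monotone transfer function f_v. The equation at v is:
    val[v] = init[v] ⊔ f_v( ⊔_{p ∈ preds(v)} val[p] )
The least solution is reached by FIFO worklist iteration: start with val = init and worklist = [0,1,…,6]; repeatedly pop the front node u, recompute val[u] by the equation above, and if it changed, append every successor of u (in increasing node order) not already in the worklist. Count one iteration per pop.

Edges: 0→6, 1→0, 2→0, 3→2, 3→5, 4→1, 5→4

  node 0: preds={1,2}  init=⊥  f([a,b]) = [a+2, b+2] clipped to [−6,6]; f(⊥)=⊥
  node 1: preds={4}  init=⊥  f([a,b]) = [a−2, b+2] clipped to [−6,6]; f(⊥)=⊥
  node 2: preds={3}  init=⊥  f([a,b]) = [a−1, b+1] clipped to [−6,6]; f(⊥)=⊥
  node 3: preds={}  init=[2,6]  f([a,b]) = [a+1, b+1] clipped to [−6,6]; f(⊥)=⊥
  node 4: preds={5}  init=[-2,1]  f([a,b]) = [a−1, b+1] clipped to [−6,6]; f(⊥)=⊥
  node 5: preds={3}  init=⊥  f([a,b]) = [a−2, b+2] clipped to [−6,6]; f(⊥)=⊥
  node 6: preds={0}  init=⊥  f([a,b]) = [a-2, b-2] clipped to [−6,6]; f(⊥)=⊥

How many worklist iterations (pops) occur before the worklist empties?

12

Trace (12 dequeues):
  [1] u=0 | in ⊥ | out ⊥ | ==
  [2] u=1 | in [-2,1] | out [-4,3] | prev ⊥ | push {0}
  [3] u=2 | in [2,6] | out [1,6] | prev ⊥ | push {}
  [4] u=3 | in ⊥ | out [2,6] | ==
  [5] u=4 | in ⊥ | out [-2,1] | ==
  [6] u=5 | in [2,6] | out [0,6] | prev ⊥ | push {4}
  [7] u=6 | in ⊥ | out ⊥ | ==
  [8] u=0 | in [-4,6] | out [-2,6] | prev ⊥ | push {6}
  [9] u=4 | in [0,6] | out [-2,6] | prev [-2,1] | push {1}
  [10] u=6 | in [-2,6] | out [-4,4] | prev ⊥ | push {}
  [11] u=1 | in [-2,6] | out [-4,6] | prev [-4,3] | push {0}
  [12] u=0 | in [-4,6] | out [-2,6] | ==

Converged values:
  [0] [-2,6]
  [1] [-4,6]
  [2] [1,6]
  [3] [2,6]
  [4] [-2,6]
  [5] [0,6]
  [6] [-4,4]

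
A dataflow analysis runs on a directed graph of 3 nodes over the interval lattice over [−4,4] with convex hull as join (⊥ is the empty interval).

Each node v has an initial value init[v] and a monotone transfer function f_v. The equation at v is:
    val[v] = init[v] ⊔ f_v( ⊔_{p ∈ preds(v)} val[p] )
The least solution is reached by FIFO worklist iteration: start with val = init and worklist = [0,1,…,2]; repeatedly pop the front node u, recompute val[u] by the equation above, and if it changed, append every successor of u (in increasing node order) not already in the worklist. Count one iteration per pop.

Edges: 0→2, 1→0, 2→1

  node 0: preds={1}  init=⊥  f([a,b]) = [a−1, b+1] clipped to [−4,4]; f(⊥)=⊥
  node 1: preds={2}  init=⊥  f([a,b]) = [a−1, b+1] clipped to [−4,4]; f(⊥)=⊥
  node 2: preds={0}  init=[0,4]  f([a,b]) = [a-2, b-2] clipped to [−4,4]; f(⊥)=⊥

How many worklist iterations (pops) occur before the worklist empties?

Iteration log — 8 steps:
  step 1. node 0  ⊔preds=⊥  new=⊥  stable
  step 2. node 1  ⊔preds=[0,4]  new=[-1,4]  old=⊥  +wl: 0
  step 3. node 2  ⊔preds=⊥  new=[0,4]  stable
  step 4. node 0  ⊔preds=[-1,4]  new=[-2,4]  old=⊥  +wl: 2
  step 5. node 2  ⊔preds=[-2,4]  new=[-4,4]  old=[0,4]  +wl: 1
  step 6. node 1  ⊔preds=[-4,4]  new=[-4,4]  old=[-1,4]  +wl: 0
  step 7. node 0  ⊔preds=[-4,4]  new=[-4,4]  old=[-2,4]  +wl: 2
  step 8. node 2  ⊔preds=[-4,4]  new=[-4,4]  stable

Least fixpoint reached:
  node 0: [-4,4]
  node 1: [-4,4]
  node 2: [-4,4]

8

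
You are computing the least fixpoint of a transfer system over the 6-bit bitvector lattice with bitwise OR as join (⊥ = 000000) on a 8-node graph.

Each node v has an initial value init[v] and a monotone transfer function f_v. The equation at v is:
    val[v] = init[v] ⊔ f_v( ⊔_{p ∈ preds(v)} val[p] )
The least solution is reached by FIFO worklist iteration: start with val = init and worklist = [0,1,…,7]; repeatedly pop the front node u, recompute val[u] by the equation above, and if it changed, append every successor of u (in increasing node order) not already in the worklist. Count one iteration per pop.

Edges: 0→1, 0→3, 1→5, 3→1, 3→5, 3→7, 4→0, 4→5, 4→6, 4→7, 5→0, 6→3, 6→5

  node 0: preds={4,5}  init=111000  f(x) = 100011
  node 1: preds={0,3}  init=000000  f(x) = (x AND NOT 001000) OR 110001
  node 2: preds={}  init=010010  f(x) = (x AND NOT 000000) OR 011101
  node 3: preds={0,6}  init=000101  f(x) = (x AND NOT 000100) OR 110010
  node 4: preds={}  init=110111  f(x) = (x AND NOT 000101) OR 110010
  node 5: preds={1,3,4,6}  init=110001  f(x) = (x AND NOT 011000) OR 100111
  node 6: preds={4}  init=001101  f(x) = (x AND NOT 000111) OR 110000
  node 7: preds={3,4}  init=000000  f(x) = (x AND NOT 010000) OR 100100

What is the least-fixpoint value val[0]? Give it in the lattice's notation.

Iteration log — 12 steps:
  step 1. node 0  ⊔preds=110111  new=111011  old=111000  +wl: 
  step 2. node 1  ⊔preds=111111  new=110111  old=000000  +wl: 
  step 3. node 2  ⊔preds=000000  new=011111  old=010010  +wl: 
  step 4. node 3  ⊔preds=111111  new=111111  old=000101  +wl: 1
  step 5. node 4  ⊔preds=000000  new=110111  stable
  step 6. node 5  ⊔preds=111111  new=110111  old=110001  +wl: 0
  step 7. node 6  ⊔preds=110111  new=111101  old=001101  +wl: 3,5
  step 8. node 7  ⊔preds=111111  new=101111  old=000000  +wl: 
  step 9. node 1  ⊔preds=111111  new=110111  stable
  step 10. node 0  ⊔preds=110111  new=111011  stable
  step 11. node 3  ⊔preds=111111  new=111111  stable
  step 12. node 5  ⊔preds=111111  new=110111  stable

Least fixpoint reached:
  node 0: 111011
  node 1: 110111
  node 2: 011111
  node 3: 111111
  node 4: 110111
  node 5: 110111
  node 6: 111101
  node 7: 101111

111011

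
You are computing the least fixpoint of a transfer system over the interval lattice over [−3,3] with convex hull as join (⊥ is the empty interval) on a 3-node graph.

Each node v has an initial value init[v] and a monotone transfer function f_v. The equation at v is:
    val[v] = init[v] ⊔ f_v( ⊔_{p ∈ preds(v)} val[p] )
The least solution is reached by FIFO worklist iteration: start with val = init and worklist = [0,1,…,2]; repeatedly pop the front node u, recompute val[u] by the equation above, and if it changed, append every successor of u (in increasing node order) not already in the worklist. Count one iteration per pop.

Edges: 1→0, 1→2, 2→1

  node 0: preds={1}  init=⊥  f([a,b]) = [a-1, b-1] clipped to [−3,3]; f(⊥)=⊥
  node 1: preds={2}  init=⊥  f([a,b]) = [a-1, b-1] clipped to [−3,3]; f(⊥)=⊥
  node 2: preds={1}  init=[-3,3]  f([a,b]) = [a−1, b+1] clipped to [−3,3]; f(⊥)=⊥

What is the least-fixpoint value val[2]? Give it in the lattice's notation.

Worklist (4 pops):
  #1 pop 0: in=⊥ → ⊥ (no change)
  #2 pop 1: in=[-3,3] → [-3,2] (was ⊥); enqueue [0]
  #3 pop 2: in=[-3,2] → [-3,3] (no change)
  #4 pop 0: in=[-3,2] → [-3,1] (was ⊥); enqueue []

Fixpoint:
  val[0] = [-3,1]
  val[1] = [-3,2]
  val[2] = [-3,3]

[-3,3]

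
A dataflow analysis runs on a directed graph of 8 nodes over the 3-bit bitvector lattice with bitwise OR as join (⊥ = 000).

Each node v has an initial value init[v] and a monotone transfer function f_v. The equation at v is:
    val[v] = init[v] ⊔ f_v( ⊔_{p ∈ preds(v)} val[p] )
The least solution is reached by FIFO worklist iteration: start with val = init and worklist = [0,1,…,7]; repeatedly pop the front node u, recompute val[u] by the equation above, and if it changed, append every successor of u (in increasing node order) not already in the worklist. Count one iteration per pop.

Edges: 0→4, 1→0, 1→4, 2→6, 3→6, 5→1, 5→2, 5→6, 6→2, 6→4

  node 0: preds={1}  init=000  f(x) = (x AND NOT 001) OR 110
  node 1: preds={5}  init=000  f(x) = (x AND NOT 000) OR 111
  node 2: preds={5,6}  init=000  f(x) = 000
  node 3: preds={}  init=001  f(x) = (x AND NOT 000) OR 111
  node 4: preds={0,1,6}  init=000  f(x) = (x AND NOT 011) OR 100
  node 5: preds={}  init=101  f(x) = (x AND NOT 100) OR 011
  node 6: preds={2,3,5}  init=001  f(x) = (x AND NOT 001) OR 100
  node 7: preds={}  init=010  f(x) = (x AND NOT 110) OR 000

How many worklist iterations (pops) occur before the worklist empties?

12

Worklist (12 pops):
  #1 pop 0: in=000 → 110 (was 000); enqueue []
  #2 pop 1: in=101 → 111 (was 000); enqueue [0]
  #3 pop 2: in=101 → 000 (no change)
  #4 pop 3: in=000 → 111 (was 001); enqueue []
  #5 pop 4: in=111 → 100 (was 000); enqueue []
  #6 pop 5: in=000 → 111 (was 101); enqueue [1,2]
  #7 pop 6: in=111 → 111 (was 001); enqueue [4]
  #8 pop 7: in=000 → 010 (no change)
  #9 pop 0: in=111 → 110 (no change)
  #10 pop 1: in=111 → 111 (no change)
  #11 pop 2: in=111 → 000 (no change)
  #12 pop 4: in=111 → 100 (no change)

Fixpoint:
  val[0] = 110
  val[1] = 111
  val[2] = 000
  val[3] = 111
  val[4] = 100
  val[5] = 111
  val[6] = 111
  val[7] = 010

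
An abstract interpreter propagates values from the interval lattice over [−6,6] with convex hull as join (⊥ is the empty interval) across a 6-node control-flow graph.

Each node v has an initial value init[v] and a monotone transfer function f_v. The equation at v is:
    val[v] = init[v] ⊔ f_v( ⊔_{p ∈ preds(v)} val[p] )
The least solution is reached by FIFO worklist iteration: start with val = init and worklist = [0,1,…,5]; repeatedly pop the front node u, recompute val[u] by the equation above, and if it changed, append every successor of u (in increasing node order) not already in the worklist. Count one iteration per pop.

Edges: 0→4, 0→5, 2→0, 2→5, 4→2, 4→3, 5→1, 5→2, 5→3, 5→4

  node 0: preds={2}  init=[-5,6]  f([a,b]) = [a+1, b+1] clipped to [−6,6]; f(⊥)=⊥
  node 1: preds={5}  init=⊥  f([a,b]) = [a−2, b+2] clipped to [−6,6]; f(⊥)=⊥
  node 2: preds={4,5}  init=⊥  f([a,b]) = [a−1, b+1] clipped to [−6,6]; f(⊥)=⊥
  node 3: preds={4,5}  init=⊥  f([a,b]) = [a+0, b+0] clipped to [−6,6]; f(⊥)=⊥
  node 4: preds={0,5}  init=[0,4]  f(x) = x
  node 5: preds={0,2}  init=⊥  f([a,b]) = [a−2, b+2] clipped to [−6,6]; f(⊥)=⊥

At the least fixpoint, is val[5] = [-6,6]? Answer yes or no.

Iteration log — 15 steps:
  step 1. node 0  ⊔preds=⊥  new=[-5,6]  stable
  step 2. node 1  ⊔preds=⊥  new=⊥  stable
  step 3. node 2  ⊔preds=[0,4]  new=[-1,5]  old=⊥  +wl: 0
  step 4. node 3  ⊔preds=[0,4]  new=[0,4]  old=⊥  +wl: 
  step 5. node 4  ⊔preds=[-5,6]  new=[-5,6]  old=[0,4]  +wl: 2,3
  step 6. node 5  ⊔preds=[-5,6]  new=[-6,6]  old=⊥  +wl: 1,4
  step 7. node 0  ⊔preds=[-1,5]  new=[-5,6]  stable
  step 8. node 2  ⊔preds=[-6,6]  new=[-6,6]  old=[-1,5]  +wl: 0,5
  step 9. node 3  ⊔preds=[-6,6]  new=[-6,6]  old=[0,4]  +wl: 
  step 10. node 1  ⊔preds=[-6,6]  new=[-6,6]  old=⊥  +wl: 
  step 11. node 4  ⊔preds=[-6,6]  new=[-6,6]  old=[-5,6]  +wl: 2,3
  step 12. node 0  ⊔preds=[-6,6]  new=[-5,6]  stable
  step 13. node 5  ⊔preds=[-6,6]  new=[-6,6]  stable
  step 14. node 2  ⊔preds=[-6,6]  new=[-6,6]  stable
  step 15. node 3  ⊔preds=[-6,6]  new=[-6,6]  stable

Least fixpoint reached:
  node 0: [-5,6]
  node 1: [-6,6]
  node 2: [-6,6]
  node 3: [-6,6]
  node 4: [-6,6]
  node 5: [-6,6]

yes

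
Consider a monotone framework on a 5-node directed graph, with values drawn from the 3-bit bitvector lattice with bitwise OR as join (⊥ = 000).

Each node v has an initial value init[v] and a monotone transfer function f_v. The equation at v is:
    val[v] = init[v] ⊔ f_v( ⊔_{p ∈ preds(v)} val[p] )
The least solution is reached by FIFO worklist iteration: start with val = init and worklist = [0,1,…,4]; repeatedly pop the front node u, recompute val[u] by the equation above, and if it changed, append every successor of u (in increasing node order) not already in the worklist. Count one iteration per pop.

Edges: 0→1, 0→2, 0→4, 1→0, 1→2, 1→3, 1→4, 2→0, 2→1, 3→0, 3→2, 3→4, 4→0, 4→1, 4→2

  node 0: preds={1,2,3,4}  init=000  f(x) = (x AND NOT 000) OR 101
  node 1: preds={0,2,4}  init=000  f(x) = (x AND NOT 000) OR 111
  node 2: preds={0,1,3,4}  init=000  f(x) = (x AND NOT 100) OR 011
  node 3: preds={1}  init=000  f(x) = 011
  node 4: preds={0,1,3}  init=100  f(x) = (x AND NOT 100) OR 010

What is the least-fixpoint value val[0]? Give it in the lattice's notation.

111

Iteration log — 9 steps:
  step 1. node 0  ⊔preds=100  new=101  old=000  +wl: 
  step 2. node 1  ⊔preds=101  new=111  old=000  +wl: 0
  step 3. node 2  ⊔preds=111  new=011  old=000  +wl: 1
  step 4. node 3  ⊔preds=111  new=011  old=000  +wl: 2
  step 5. node 4  ⊔preds=111  new=111  old=100  +wl: 
  step 6. node 0  ⊔preds=111  new=111  old=101  +wl: 4
  step 7. node 1  ⊔preds=111  new=111  stable
  step 8. node 2  ⊔preds=111  new=011  stable
  step 9. node 4  ⊔preds=111  new=111  stable

Least fixpoint reached:
  node 0: 111
  node 1: 111
  node 2: 011
  node 3: 011
  node 4: 111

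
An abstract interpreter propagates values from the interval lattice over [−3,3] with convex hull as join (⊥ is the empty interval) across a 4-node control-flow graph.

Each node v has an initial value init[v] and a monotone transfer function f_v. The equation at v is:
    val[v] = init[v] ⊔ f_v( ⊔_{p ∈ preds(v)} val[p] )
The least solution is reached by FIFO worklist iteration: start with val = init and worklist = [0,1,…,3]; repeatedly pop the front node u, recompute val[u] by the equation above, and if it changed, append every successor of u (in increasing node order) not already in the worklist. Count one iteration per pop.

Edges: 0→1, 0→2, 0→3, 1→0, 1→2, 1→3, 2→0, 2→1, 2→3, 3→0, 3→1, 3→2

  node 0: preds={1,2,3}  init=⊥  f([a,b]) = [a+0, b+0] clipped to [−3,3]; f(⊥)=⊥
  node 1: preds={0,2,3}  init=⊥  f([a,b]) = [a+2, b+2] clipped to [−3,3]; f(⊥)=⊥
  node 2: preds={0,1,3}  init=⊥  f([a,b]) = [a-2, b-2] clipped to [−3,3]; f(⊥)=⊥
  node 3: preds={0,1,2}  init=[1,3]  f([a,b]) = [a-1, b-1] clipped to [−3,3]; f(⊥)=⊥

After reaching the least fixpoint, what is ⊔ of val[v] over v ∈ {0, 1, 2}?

Worklist (13 pops):
  #1 pop 0: in=[1,3] → [1,3] (was ⊥); enqueue []
  #2 pop 1: in=[1,3] → [3,3] (was ⊥); enqueue [0]
  #3 pop 2: in=[1,3] → [-1,1] (was ⊥); enqueue [1]
  #4 pop 3: in=[-1,3] → [-2,3] (was [1,3]); enqueue [2]
  #5 pop 0: in=[-2,3] → [-2,3] (was [1,3]); enqueue [3]
  #6 pop 1: in=[-2,3] → [0,3] (was [3,3]); enqueue [0]
  #7 pop 2: in=[-2,3] → [-3,1] (was [-1,1]); enqueue [1]
  #8 pop 3: in=[-3,3] → [-3,3] (was [-2,3]); enqueue [2]
  #9 pop 0: in=[-3,3] → [-3,3] (was [-2,3]); enqueue [3]
  #10 pop 1: in=[-3,3] → [-1,3] (was [0,3]); enqueue [0]
  #11 pop 2: in=[-3,3] → [-3,1] (no change)
  #12 pop 3: in=[-3,3] → [-3,3] (no change)
  #13 pop 0: in=[-3,3] → [-3,3] (no change)

Fixpoint:
  val[0] = [-3,3]
  val[1] = [-1,3]
  val[2] = [-3,1]
  val[3] = [-3,3]

[-3,3]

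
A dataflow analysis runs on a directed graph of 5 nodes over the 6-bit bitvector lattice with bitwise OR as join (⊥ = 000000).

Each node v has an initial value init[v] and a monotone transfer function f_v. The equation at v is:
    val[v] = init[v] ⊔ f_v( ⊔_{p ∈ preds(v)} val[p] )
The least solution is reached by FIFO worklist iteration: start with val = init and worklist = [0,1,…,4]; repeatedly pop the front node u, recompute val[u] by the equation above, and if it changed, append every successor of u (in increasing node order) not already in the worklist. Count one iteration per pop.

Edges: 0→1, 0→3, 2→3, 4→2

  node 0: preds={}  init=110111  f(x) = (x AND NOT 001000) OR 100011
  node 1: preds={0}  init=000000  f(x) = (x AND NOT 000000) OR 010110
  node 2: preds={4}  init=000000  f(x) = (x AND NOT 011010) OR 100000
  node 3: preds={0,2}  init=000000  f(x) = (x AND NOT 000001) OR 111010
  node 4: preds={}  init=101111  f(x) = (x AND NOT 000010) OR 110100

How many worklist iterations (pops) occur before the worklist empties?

6

Worklist (6 pops):
  #1 pop 0: in=000000 → 110111 (no change)
  #2 pop 1: in=110111 → 110111 (was 000000); enqueue []
  #3 pop 2: in=101111 → 100101 (was 000000); enqueue []
  #4 pop 3: in=110111 → 111110 (was 000000); enqueue []
  #5 pop 4: in=000000 → 111111 (was 101111); enqueue [2]
  #6 pop 2: in=111111 → 100101 (no change)

Fixpoint:
  val[0] = 110111
  val[1] = 110111
  val[2] = 100101
  val[3] = 111110
  val[4] = 111111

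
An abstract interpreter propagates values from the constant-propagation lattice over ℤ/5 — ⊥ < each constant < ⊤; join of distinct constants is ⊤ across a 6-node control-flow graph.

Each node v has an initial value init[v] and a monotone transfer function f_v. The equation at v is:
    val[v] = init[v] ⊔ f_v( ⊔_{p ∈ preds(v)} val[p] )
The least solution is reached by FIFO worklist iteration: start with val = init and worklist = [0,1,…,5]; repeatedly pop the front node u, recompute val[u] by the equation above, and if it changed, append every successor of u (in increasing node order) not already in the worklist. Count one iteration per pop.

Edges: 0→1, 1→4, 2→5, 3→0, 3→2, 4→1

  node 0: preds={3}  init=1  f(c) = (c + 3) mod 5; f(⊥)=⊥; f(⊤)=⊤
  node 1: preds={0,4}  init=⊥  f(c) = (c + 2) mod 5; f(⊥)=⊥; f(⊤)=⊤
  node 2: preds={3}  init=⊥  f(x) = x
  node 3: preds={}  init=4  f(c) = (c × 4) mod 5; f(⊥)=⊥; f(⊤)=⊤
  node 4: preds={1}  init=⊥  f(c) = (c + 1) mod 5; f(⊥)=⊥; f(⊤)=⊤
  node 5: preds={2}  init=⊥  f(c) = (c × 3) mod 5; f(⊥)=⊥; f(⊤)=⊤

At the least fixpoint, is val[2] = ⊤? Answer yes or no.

no

Worklist (7 pops):
  #1 pop 0: in=4 → ⊤ (was 1); enqueue []
  #2 pop 1: in=⊤ → ⊤ (was ⊥); enqueue []
  #3 pop 2: in=4 → 4 (was ⊥); enqueue []
  #4 pop 3: in=⊥ → 4 (no change)
  #5 pop 4: in=⊤ → ⊤ (was ⊥); enqueue [1]
  #6 pop 5: in=4 → 2 (was ⊥); enqueue []
  #7 pop 1: in=⊤ → ⊤ (no change)

Fixpoint:
  val[0] = ⊤
  val[1] = ⊤
  val[2] = 4
  val[3] = 4
  val[4] = ⊤
  val[5] = 2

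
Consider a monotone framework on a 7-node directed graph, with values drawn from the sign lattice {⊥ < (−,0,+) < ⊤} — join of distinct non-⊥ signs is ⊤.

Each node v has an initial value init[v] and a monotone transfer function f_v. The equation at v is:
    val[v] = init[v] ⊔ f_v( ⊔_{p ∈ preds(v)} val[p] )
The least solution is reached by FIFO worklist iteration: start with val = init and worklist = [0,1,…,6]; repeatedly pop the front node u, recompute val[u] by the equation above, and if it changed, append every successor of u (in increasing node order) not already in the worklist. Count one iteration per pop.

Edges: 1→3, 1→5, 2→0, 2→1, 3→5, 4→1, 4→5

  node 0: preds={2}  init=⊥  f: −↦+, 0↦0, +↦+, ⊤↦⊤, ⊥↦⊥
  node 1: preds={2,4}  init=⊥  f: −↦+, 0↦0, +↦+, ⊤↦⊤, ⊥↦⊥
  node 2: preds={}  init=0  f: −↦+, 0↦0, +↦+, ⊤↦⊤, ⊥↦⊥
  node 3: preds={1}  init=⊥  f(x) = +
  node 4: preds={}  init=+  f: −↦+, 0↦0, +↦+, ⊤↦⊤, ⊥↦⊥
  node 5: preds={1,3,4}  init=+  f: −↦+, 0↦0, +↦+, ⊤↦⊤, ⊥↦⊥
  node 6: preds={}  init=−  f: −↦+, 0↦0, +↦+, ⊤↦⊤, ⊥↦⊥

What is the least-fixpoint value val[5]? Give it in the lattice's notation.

⊤

Iteration log — 7 steps:
  step 1. node 0  ⊔preds=0  new=0  old=⊥  +wl: 
  step 2. node 1  ⊔preds=⊤  new=⊤  old=⊥  +wl: 
  step 3. node 2  ⊔preds=⊥  new=0  stable
  step 4. node 3  ⊔preds=⊤  new=+  old=⊥  +wl: 
  step 5. node 4  ⊔preds=⊥  new=+  stable
  step 6. node 5  ⊔preds=⊤  new=⊤  old=+  +wl: 
  step 7. node 6  ⊔preds=⊥  new=−  stable

Least fixpoint reached:
  node 0: 0
  node 1: ⊤
  node 2: 0
  node 3: +
  node 4: +
  node 5: ⊤
  node 6: −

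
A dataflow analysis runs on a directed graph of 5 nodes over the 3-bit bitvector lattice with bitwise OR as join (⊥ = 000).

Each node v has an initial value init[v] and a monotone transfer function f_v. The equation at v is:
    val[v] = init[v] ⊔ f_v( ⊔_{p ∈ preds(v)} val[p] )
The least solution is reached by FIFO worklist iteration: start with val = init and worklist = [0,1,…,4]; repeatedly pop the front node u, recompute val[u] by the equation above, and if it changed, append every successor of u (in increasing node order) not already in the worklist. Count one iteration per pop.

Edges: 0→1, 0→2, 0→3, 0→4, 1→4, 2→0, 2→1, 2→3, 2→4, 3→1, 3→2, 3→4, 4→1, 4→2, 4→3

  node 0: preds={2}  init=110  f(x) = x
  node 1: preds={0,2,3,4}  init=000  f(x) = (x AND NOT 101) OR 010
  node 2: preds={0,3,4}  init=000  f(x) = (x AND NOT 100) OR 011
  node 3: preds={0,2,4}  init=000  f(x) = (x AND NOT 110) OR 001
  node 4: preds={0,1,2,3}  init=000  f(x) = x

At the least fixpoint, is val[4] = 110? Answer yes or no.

no

Iteration log — 10 steps:
  step 1. node 0  ⊔preds=000  new=110  stable
  step 2. node 1  ⊔preds=110  new=010  old=000  +wl: 
  step 3. node 2  ⊔preds=110  new=011  old=000  +wl: 0,1
  step 4. node 3  ⊔preds=111  new=001  old=000  +wl: 2
  step 5. node 4  ⊔preds=111  new=111  old=000  +wl: 3
  step 6. node 0  ⊔preds=011  new=111  old=110  +wl: 4
  step 7. node 1  ⊔preds=111  new=010  stable
  step 8. node 2  ⊔preds=111  new=011  stable
  step 9. node 3  ⊔preds=111  new=001  stable
  step 10. node 4  ⊔preds=111  new=111  stable

Least fixpoint reached:
  node 0: 111
  node 1: 010
  node 2: 011
  node 3: 001
  node 4: 111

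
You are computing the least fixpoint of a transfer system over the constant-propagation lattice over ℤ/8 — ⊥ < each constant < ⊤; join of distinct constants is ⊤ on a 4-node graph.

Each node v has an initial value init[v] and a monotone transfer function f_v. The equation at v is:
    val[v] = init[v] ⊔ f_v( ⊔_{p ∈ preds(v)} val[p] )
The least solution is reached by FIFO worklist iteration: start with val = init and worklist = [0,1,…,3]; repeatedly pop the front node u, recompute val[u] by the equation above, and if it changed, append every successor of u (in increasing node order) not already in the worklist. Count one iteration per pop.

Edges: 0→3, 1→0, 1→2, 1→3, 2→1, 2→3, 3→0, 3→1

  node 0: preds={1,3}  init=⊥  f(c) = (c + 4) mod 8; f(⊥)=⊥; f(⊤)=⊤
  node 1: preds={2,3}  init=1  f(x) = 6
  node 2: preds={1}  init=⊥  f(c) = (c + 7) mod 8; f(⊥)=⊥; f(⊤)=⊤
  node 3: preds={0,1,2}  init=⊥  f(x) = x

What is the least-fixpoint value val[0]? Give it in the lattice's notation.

Iteration log — 7 steps:
  step 1. node 0  ⊔preds=1  new=5  old=⊥  +wl: 
  step 2. node 1  ⊔preds=⊥  new=⊤  old=1  +wl: 0
  step 3. node 2  ⊔preds=⊤  new=⊤  old=⊥  +wl: 1
  step 4. node 3  ⊔preds=⊤  new=⊤  old=⊥  +wl: 
  step 5. node 0  ⊔preds=⊤  new=⊤  old=5  +wl: 3
  step 6. node 1  ⊔preds=⊤  new=⊤  stable
  step 7. node 3  ⊔preds=⊤  new=⊤  stable

Least fixpoint reached:
  node 0: ⊤
  node 1: ⊤
  node 2: ⊤
  node 3: ⊤

⊤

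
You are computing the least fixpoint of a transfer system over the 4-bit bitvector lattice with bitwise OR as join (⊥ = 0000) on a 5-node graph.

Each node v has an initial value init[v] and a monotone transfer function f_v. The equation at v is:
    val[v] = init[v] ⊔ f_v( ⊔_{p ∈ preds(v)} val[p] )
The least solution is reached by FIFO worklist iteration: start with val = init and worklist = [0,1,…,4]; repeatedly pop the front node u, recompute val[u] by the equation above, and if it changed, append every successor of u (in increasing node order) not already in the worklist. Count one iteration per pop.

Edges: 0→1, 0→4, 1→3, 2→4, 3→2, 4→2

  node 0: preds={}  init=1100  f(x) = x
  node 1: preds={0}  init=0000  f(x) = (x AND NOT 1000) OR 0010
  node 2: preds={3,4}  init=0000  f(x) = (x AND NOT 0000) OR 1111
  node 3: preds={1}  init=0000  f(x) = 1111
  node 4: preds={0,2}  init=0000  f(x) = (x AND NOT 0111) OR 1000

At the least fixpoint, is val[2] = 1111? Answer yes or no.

Iteration log — 6 steps:
  step 1. node 0  ⊔preds=0000  new=1100  stable
  step 2. node 1  ⊔preds=1100  new=0110  old=0000  +wl: 
  step 3. node 2  ⊔preds=0000  new=1111  old=0000  +wl: 
  step 4. node 3  ⊔preds=0110  new=1111  old=0000  +wl: 2
  step 5. node 4  ⊔preds=1111  new=1000  old=0000  +wl: 
  step 6. node 2  ⊔preds=1111  new=1111  stable

Least fixpoint reached:
  node 0: 1100
  node 1: 0110
  node 2: 1111
  node 3: 1111
  node 4: 1000

yes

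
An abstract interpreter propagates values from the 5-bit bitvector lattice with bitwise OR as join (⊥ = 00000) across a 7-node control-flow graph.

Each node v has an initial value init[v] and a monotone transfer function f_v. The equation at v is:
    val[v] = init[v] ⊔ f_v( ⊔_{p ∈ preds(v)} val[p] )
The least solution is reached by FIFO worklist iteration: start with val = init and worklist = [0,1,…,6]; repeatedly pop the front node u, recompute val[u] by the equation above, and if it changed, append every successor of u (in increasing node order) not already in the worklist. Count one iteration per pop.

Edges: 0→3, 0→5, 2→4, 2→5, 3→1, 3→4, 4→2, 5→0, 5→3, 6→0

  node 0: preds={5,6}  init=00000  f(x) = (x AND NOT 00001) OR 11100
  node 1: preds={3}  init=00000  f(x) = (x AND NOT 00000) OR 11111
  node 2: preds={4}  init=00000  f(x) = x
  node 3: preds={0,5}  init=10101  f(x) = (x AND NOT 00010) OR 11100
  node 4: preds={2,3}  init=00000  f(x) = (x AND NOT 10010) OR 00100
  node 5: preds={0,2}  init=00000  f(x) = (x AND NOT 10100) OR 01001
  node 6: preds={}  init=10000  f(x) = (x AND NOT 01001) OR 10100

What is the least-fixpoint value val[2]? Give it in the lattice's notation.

Iteration log — 13 steps:
  step 1. node 0  ⊔preds=10000  new=11100  old=00000  +wl: 
  step 2. node 1  ⊔preds=10101  new=11111  old=00000  +wl: 
  step 3. node 2  ⊔preds=00000  new=00000  stable
  step 4. node 3  ⊔preds=11100  new=11101  old=10101  +wl: 1
  step 5. node 4  ⊔preds=11101  new=01101  old=00000  +wl: 2
  step 6. node 5  ⊔preds=11100  new=01001  old=00000  +wl: 0,3
  step 7. node 6  ⊔preds=00000  new=10100  old=10000  +wl: 
  step 8. node 1  ⊔preds=11101  new=11111  stable
  step 9. node 2  ⊔preds=01101  new=01101  old=00000  +wl: 4,5
  step 10. node 0  ⊔preds=11101  new=11100  stable
  step 11. node 3  ⊔preds=11101  new=11101  stable
  step 12. node 4  ⊔preds=11101  new=01101  stable
  step 13. node 5  ⊔preds=11101  new=01001  stable

Least fixpoint reached:
  node 0: 11100
  node 1: 11111
  node 2: 01101
  node 3: 11101
  node 4: 01101
  node 5: 01001
  node 6: 10100

01101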